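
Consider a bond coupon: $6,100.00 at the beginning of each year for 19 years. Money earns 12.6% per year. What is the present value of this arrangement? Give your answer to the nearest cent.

$48,794.38

This is an annuity due: 19 payments of $6,100.00 at the beginning of each year.
Periodic rate r = 0.126 per year.
PV = PMT × [(1 − (1+r)^−n)/r] × (1+r) = 6,100 × [1 − (1+r)^−19] / r × (1+r) = $48,794.38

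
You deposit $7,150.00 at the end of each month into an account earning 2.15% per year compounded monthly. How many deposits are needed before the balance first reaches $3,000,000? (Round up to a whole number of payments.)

314 payments

Periodic rate r = 0.0215/12 per month; n is counted in months.
Ordinary annuity FV: 3,000,000 = 7,150 × [((1+r)^n − 1)/r].
(1+r)^n = 1 + 3,000,000 × r / 7,150, so n = ln(1 + 3,000,000·r/7,150) / ln(1+r) = 313.18.
Round up to a whole number of payments: n = 314.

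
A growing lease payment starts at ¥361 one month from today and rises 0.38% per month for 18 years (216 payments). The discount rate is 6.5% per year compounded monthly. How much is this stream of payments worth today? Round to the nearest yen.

¥65,564

Periodic rate r = 0.065/12 per month; n is counted in months.
Growing ordinary annuity: PV = PMT₁ × [1 − ((1+g)/(1+r))^n] / (r − g) = 361 × [1 − ((1+0.0038)/(1+r))^216] / (r − 0.0038) = ¥65,564.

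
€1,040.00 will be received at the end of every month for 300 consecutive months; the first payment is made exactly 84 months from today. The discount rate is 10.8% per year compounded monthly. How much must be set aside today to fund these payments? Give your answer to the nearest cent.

€51,195.25

Ordinary annuity of 300 payments, first payment at period 84.
Periodic rate r = 0.108/12 per month; n is counted in months.
The ordinary-annuity PV formula values the stream one period before the first payment (period 83); discount that back 83 periods:
PV₀ = 1,040 × [1 − (1+r)^−300] / r × (1+r)^−83 = €51,195.25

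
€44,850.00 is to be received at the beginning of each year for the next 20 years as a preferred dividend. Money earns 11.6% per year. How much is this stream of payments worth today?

This is an annuity due: 20 payments of €44,850.00 at the beginning of each year.
Periodic rate r = 0.116 per year.
PV = PMT × [(1 − (1+r)^−n)/r] × (1+r) = 44,850 × [1 − (1+r)^−20] / r × (1+r) = €383,438.89

€383,438.89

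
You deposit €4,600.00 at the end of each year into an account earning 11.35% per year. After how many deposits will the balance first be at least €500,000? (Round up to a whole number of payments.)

Periodic rate r = 0.1135 per year.
Ordinary annuity FV: 500,000 = 4,600 × [((1+r)^n − 1)/r].
(1+r)^n = 1 + 500,000 × r / 4,600, so n = ln(1 + 500,000·r/4,600) / ln(1+r) = 24.10.
Round up to a whole number of payments: n = 25.

25 payments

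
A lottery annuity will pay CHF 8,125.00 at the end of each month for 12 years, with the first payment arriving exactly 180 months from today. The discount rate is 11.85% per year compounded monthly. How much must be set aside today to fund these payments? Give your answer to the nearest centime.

CHF 107,281.31

Ordinary annuity of 144 payments, first payment at period 180.
Periodic rate r = 0.1185/12 per month; n is counted in months.
The ordinary-annuity PV formula values the stream one period before the first payment (period 179); discount that back 179 periods:
PV₀ = 8,125 × [1 − (1+r)^−144] / r × (1+r)^−179 = CHF 107,281.31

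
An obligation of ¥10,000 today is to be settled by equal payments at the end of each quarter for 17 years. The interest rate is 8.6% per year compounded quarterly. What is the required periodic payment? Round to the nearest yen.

¥281

Level ordinary annuity; solve PV = PMT × [(1 − (1+r)^−n)/r] for PMT.
Periodic rate r = 0.086/4 per quarter; n is counted in quarters.
With n = 68: PMT = 10,000 / ([(1 − (1+r)^−n)/r]) = ¥281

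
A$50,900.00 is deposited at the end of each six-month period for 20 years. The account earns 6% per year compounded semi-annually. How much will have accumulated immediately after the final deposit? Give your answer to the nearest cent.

A$3,837,924.12

This is an ordinary annuity: 40 deposits of A$50,900.00 at the end of each six-month period.
Periodic rate r = 0.06/2 per half-year; n is counted in half-years.
FV = PMT × [((1+r)^n − 1)/r] = 50,900 × [(1+r)^40 − 1] / r = A$3,837,924.12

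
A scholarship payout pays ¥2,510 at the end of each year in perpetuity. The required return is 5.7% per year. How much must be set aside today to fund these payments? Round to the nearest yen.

Periodic rate r = 0.057 per year.
Level perpetuity: PV = PMT / r = 2,510 / (0.057) = ¥44,035.

¥44,035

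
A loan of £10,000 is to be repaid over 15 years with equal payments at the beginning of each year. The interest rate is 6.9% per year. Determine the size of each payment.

£1,020.60

Level annuity due; solve PV = PMT × [(1 − (1+r)^−n)/r] × (1+r) for PMT.
Periodic rate r = 0.069 per year.
With n = 15: PMT = 10,000 / ([(1 − (1+r)^−n)/r] × (1+r)) = £1,020.60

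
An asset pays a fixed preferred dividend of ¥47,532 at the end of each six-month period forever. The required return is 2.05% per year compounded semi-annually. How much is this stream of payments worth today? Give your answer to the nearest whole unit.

¥4,637,268

Periodic rate r = 0.0205/2 per half-year.
Level perpetuity: PV = PMT / r = 47,532 / (0.0205/2) = ¥4,637,268.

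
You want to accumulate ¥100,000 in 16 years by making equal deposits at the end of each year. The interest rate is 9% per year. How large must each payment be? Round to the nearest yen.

¥3,030

Level ordinary annuity; solve FV = PMT × [((1+r)^n − 1)/r] for PMT.
Periodic rate r = 0.09 per year.
With n = 16: PMT = 100,000 / ([((1+r)^n − 1)/r]) = ¥3,030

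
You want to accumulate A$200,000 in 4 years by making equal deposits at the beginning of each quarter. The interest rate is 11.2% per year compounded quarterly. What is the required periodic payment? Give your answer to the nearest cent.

A$9,805.18

Level annuity due; solve FV = PMT × [((1+r)^n − 1)/r] × (1+r) for PMT.
Periodic rate r = 0.112/4 per quarter; n is counted in quarters.
With n = 16: PMT = 200,000 / ([((1+r)^n − 1)/r] × (1+r)) = A$9,805.18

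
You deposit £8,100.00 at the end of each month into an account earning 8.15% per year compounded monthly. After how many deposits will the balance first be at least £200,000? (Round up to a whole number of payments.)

23 payments

Periodic rate r = 0.0815/12 per month; n is counted in months.
Ordinary annuity FV: 200,000 = 8,100 × [((1+r)^n − 1)/r].
(1+r)^n = 1 + 200,000 × r / 8,100, so n = ln(1 + 200,000·r/8,100) / ln(1+r) = 22.90.
Round up to a whole number of payments: n = 23.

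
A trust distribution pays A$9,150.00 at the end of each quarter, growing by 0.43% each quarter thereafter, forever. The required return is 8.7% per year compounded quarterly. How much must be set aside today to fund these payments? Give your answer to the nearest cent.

Periodic rate r = 0.087/4 per quarter.
Growing perpetuity (Gordon): PV = PMT₁ / (r − g) = 9,150 / (r − 0.0043) = A$524,355.30.

A$524,355.30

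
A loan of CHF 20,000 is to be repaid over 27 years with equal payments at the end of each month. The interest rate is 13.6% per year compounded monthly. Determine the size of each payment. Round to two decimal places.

Level ordinary annuity; solve PV = PMT × [(1 − (1+r)^−n)/r] for PMT.
Periodic rate r = 0.136/12 per month; n is counted in months.
With n = 324: PMT = 20,000 / ([(1 − (1+r)^−n)/r]) = CHF 232.71

CHF 232.71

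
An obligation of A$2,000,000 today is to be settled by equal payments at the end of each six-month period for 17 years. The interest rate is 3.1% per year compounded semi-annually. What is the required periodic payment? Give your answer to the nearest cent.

Level ordinary annuity; solve PV = PMT × [(1 − (1+r)^−n)/r] for PMT.
Periodic rate r = 0.031/2 per half-year; n is counted in half-years.
With n = 34: PMT = 2,000,000 / ([(1 − (1+r)^−n)/r]) = A$76,123.10

A$76,123.10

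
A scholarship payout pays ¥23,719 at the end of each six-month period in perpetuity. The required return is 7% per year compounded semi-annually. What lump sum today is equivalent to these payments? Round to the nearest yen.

¥677,686

Periodic rate r = 0.07/2 per half-year.
Level perpetuity: PV = PMT / r = 23,719 / (0.07/2) = ¥677,686.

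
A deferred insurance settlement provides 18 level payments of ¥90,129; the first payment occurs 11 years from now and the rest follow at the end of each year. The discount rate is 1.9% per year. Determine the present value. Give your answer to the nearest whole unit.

Ordinary annuity of 18 payments, first payment at period 11.
Periodic rate r = 0.019 per year.
The ordinary-annuity PV formula values the stream one period before the first payment (period 10); discount that back 10 periods:
PV₀ = 90,129 × [1 − (1+r)^−18] / r × (1+r)^−10 = ¥1,129,299

¥1,129,299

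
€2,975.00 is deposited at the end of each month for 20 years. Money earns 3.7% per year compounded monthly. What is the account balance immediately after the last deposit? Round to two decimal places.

This is an ordinary annuity: 240 deposits of €2,975.00 at the end of each month.
Periodic rate r = 0.037/12 per month; n is counted in months.
FV = PMT × [((1+r)^n − 1)/r] = 2,975 × [(1+r)^240 − 1] / r = €1,055,128.61

€1,055,128.61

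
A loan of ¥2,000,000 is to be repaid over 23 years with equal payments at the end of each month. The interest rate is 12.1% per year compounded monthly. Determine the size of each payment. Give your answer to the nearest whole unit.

¥21,516

Level ordinary annuity; solve PV = PMT × [(1 − (1+r)^−n)/r] for PMT.
Periodic rate r = 0.121/12 per month; n is counted in months.
With n = 276: PMT = 2,000,000 / ([(1 − (1+r)^−n)/r]) = ¥21,516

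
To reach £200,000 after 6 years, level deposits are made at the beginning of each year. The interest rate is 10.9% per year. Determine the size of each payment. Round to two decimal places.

Level annuity due; solve FV = PMT × [((1+r)^n − 1)/r] × (1+r) for PMT.
Periodic rate r = 0.109 per year.
With n = 6: PMT = 200,000 / ([((1+r)^n − 1)/r] × (1+r)) = £22,848.70

£22,848.70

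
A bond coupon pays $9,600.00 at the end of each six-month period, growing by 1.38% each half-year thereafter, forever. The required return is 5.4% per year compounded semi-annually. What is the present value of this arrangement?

Periodic rate r = 0.054/2 per half-year.
Growing perpetuity (Gordon): PV = PMT₁ / (r − g) = 9,600 / (r − 0.0138) = $727,272.73.

$727,272.73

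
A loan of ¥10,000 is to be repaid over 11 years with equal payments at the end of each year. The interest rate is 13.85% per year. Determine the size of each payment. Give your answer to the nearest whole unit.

Level ordinary annuity; solve PV = PMT × [(1 − (1+r)^−n)/r] for PMT.
Periodic rate r = 0.1385 per year.
With n = 11: PMT = 10,000 / ([(1 − (1+r)^−n)/r]) = ¥1,823

¥1,823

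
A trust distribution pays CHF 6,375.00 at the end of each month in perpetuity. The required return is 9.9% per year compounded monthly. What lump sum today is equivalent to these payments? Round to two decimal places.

CHF 772,727.27

Periodic rate r = 0.099/12 per month.
Level perpetuity: PV = PMT / r = 6,375 / (0.099/12) = CHF 772,727.27.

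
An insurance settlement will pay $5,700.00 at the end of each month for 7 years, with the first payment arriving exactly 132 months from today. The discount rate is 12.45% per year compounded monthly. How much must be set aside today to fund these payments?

Ordinary annuity of 84 payments, first payment at period 132.
Periodic rate r = 0.1245/12 per month; n is counted in months.
The ordinary-annuity PV formula values the stream one period before the first payment (period 131); discount that back 131 periods:
PV₀ = 5,700 × [1 − (1+r)^−84] / r × (1+r)^−131 = $82,402.60

$82,402.60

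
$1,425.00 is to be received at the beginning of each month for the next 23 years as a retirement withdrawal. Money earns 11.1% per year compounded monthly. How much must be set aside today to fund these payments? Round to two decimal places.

This is an annuity due: 276 payments of $1,425.00 at the beginning of each month.
Periodic rate r = 0.111/12 per month; n is counted in months.
PV = PMT × [(1 − (1+r)^−n)/r] × (1+r) = 1,425 × [1 − (1+r)^−276] / r × (1+r) = $143,232.48

$143,232.48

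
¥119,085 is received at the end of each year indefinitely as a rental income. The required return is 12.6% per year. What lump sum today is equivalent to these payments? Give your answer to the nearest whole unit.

Periodic rate r = 0.126 per year.
Level perpetuity: PV = PMT / r = 119,085 / (0.126) = ¥945,119.

¥945,119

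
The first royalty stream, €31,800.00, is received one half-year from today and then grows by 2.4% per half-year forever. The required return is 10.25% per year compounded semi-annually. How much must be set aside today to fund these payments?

€1,166,972.48

Periodic rate r = 0.1025/2 per half-year.
Growing perpetuity (Gordon): PV = PMT₁ / (r − g) = 31,800 / (r − 0.024) = €1,166,972.48.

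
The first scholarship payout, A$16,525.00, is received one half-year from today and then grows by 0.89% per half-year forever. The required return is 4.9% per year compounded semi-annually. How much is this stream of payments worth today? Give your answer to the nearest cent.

A$1,059,294.87

Periodic rate r = 0.049/2 per half-year.
Growing perpetuity (Gordon): PV = PMT₁ / (r − g) = 16,525 / (r − 0.0089) = A$1,059,294.87.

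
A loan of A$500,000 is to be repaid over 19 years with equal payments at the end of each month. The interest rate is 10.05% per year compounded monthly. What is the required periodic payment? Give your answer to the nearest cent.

Level ordinary annuity; solve PV = PMT × [(1 − (1+r)^−n)/r] for PMT.
Periodic rate r = 0.1005/12 per month; n is counted in months.
With n = 228: PMT = 500,000 / ([(1 − (1+r)^−n)/r]) = A$4,922.63

A$4,922.63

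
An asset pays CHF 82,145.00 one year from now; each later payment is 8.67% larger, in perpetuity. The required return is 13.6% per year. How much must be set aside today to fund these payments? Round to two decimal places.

CHF 1,666,227.18

Periodic rate r = 0.136 per year.
Growing perpetuity (Gordon): PV = PMT₁ / (r − g) = 82,145 / (r − 0.0867) = CHF 1,666,227.18.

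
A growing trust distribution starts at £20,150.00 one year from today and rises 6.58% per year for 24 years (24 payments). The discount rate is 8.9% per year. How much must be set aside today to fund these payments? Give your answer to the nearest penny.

Periodic rate r = 0.089 per year.
Growing ordinary annuity: PV = PMT₁ × [1 − ((1+g)/(1+r))^n] / (r − g) = 20,150 × [1 − ((1+0.0658)/(1+r))^24] / (r − 0.0658) = £350,528.07.

£350,528.07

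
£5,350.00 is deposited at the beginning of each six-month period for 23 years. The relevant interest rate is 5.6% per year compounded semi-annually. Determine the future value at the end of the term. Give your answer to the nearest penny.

£503,214.56

This is an annuity due: 46 deposits of £5,350.00 at the beginning of each six-month period.
Periodic rate r = 0.056/2 per half-year; n is counted in half-years.
FV = PMT × [((1+r)^n − 1)/r] × (1+r) = 5,350 × [(1+r)^46 − 1] / r × (1+r) = £503,214.56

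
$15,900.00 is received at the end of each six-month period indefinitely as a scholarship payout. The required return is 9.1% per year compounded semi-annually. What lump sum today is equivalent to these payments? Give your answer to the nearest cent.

$349,450.55

Periodic rate r = 0.091/2 per half-year.
Level perpetuity: PV = PMT / r = 15,900 / (0.091/2) = $349,450.55.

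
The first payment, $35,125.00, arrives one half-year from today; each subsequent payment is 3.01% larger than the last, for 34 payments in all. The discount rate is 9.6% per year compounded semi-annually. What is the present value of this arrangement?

Periodic rate r = 0.096/2 per half-year; n is counted in half-years.
Growing ordinary annuity: PV = PMT₁ × [1 − ((1+g)/(1+r))^n] / (r − g) = 35,125 × [1 − ((1+0.0301)/(1+r))^34] / (r − 0.0301) = $869,897.64.

$869,897.64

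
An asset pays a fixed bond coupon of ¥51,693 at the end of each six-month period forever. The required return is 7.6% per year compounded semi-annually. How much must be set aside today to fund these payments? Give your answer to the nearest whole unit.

Periodic rate r = 0.076/2 per half-year.
Level perpetuity: PV = PMT / r = 51,693 / (0.076/2) = ¥1,360,342.

¥1,360,342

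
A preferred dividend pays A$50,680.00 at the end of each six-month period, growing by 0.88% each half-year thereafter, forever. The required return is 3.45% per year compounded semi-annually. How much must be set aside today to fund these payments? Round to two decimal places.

A$5,997,633.14

Periodic rate r = 0.0345/2 per half-year.
Growing perpetuity (Gordon): PV = PMT₁ / (r − g) = 50,680 / (r − 0.0088) = A$5,997,633.14.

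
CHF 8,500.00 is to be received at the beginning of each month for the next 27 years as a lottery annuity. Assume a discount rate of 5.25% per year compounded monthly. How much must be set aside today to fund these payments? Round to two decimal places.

CHF 1,477,041.91

This is an annuity due: 324 payments of CHF 8,500.00 at the beginning of each month.
Periodic rate r = 0.0525/12 per month; n is counted in months.
PV = PMT × [(1 − (1+r)^−n)/r] × (1+r) = 8,500 × [1 − (1+r)^−324] / r × (1+r) = CHF 1,477,041.91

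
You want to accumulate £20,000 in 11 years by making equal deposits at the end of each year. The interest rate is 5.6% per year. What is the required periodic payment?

£1,364.24

Level ordinary annuity; solve FV = PMT × [((1+r)^n − 1)/r] for PMT.
Periodic rate r = 0.056 per year.
With n = 11: PMT = 20,000 / ([((1+r)^n − 1)/r]) = £1,364.24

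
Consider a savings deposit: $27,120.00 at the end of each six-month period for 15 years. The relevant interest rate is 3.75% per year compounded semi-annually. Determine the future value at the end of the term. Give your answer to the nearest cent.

$1,078,923.76

This is an ordinary annuity: 30 deposits of $27,120.00 at the end of each six-month period.
Periodic rate r = 0.0375/2 per half-year; n is counted in half-years.
FV = PMT × [((1+r)^n − 1)/r] = 27,120 × [(1+r)^30 − 1] / r = $1,078,923.76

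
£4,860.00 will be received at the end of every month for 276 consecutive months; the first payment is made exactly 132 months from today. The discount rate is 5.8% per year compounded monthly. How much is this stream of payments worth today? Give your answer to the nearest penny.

Ordinary annuity of 276 payments, first payment at period 132.
Periodic rate r = 0.058/12 per month; n is counted in months.
The ordinary-annuity PV formula values the stream one period before the first payment (period 131); discount that back 131 periods:
PV₀ = 4,860 × [1 − (1+r)^−276] / r × (1+r)^−131 = £393,359.82

£393,359.82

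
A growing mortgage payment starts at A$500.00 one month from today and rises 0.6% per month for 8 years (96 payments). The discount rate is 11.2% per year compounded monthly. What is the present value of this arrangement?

A$40,812.16

Periodic rate r = 0.112/12 per month; n is counted in months.
Growing ordinary annuity: PV = PMT₁ × [1 − ((1+g)/(1+r))^n] / (r − g) = 500 × [1 − ((1+0.006)/(1+r))^96] / (r − 0.006) = A$40,812.16.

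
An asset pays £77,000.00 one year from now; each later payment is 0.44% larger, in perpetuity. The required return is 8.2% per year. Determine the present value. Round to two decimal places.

£992,268.04

Periodic rate r = 0.082 per year.
Growing perpetuity (Gordon): PV = PMT₁ / (r − g) = 77,000 / (r − 0.0044) = £992,268.04.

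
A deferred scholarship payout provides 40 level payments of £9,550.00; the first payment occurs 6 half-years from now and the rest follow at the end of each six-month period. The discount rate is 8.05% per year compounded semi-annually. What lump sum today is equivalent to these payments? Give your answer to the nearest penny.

£154,599.25

Ordinary annuity of 40 payments, first payment at period 6.
Periodic rate r = 0.0805/2 per half-year; n is counted in half-years.
The ordinary-annuity PV formula values the stream one period before the first payment (period 5); discount that back 5 periods:
PV₀ = 9,550 × [1 − (1+r)^−40] / r × (1+r)^−5 = £154,599.25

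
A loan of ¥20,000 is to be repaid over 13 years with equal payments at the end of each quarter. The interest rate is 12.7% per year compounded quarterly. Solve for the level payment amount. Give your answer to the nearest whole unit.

Level ordinary annuity; solve PV = PMT × [(1 − (1+r)^−n)/r] for PMT.
Periodic rate r = 0.127/4 per quarter; n is counted in quarters.
With n = 52: PMT = 20,000 / ([(1 − (1+r)^−n)/r]) = ¥791

¥791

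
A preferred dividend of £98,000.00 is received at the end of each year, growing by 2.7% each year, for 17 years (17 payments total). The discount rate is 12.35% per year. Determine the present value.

Periodic rate r = 0.1235 per year.
Growing ordinary annuity: PV = PMT₁ × [1 − ((1+g)/(1+r))^n] / (r − g) = 98,000 × [1 − ((1+0.027)/(1+r))^17] / (r − 0.027) = £794,919.41.

£794,919.41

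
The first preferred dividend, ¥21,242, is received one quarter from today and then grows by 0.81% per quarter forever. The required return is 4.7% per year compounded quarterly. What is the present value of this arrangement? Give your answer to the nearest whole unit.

Periodic rate r = 0.047/4 per quarter.
Growing perpetuity (Gordon): PV = PMT₁ / (r − g) = 21,242 / (r − 0.0081) = ¥5,819,726.

¥5,819,726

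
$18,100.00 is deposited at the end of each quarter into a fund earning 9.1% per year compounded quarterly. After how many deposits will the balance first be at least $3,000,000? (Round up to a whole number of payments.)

70 payments

Periodic rate r = 0.091/4 per quarter; n is counted in quarters.
Ordinary annuity FV: 3,000,000 = 18,100 × [((1+r)^n − 1)/r].
(1+r)^n = 1 + 3,000,000 × r / 18,100, so n = ln(1 + 3,000,000·r/18,100) / ln(1+r) = 69.46.
Round up to a whole number of payments: n = 70.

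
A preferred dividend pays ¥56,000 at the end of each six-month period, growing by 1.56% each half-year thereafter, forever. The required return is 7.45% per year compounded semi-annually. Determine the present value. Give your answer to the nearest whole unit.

¥2,586,605

Periodic rate r = 0.0745/2 per half-year.
Growing perpetuity (Gordon): PV = PMT₁ / (r − g) = 56,000 / (r − 0.0156) = ¥2,586,605.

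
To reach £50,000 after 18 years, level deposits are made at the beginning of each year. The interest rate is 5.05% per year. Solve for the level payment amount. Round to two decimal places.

Level annuity due; solve FV = PMT × [((1+r)^n − 1)/r] × (1+r) for PMT.
Periodic rate r = 0.0505 per year.
With n = 18: PMT = 50,000 / ([((1+r)^n − 1)/r] × (1+r)) = £1,683.99

£1,683.99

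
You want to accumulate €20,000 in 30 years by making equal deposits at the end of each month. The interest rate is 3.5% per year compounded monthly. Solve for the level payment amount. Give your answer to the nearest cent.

€31.48

Level ordinary annuity; solve FV = PMT × [((1+r)^n − 1)/r] for PMT.
Periodic rate r = 0.035/12 per month; n is counted in months.
With n = 360: PMT = 20,000 / ([((1+r)^n − 1)/r]) = €31.48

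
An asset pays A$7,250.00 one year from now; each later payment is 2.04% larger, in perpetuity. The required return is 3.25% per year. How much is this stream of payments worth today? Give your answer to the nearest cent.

A$599,173.55

Periodic rate r = 0.0325 per year.
Growing perpetuity (Gordon): PV = PMT₁ / (r − g) = 7,250 / (r − 0.0204) = A$599,173.55.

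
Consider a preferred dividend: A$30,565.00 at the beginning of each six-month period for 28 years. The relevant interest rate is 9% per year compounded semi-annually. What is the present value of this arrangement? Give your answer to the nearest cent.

A$649,445.75

This is an annuity due: 56 payments of A$30,565.00 at the beginning of each six-month period.
Periodic rate r = 0.09/2 per half-year; n is counted in half-years.
PV = PMT × [(1 − (1+r)^−n)/r] × (1+r) = 30,565 × [1 − (1+r)^−56] / r × (1+r) = A$649,445.75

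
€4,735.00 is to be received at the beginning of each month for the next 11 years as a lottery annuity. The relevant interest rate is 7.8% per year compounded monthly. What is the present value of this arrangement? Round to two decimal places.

€421,450.07

This is an annuity due: 132 payments of €4,735.00 at the beginning of each month.
Periodic rate r = 0.078/12 per month; n is counted in months.
PV = PMT × [(1 − (1+r)^−n)/r] × (1+r) = 4,735 × [1 − (1+r)^−132] / r × (1+r) = €421,450.07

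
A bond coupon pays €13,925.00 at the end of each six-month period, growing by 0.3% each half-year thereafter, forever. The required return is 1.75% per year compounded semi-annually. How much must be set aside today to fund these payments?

€2,421,739.13

Periodic rate r = 0.0175/2 per half-year.
Growing perpetuity (Gordon): PV = PMT₁ / (r − g) = 13,925 / (r − 0.003) = €2,421,739.13.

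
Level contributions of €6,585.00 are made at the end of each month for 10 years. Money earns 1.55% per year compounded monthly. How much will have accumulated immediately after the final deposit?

€854,135.75

This is an ordinary annuity: 120 deposits of €6,585.00 at the end of each month.
Periodic rate r = 0.0155/12 per month; n is counted in months.
FV = PMT × [((1+r)^n − 1)/r] = 6,585 × [(1+r)^120 − 1] / r = €854,135.75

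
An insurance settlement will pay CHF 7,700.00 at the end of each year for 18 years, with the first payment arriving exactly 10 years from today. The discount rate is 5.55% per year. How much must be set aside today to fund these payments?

CHF 53,052.51

Ordinary annuity of 18 payments, first payment at period 10.
Periodic rate r = 0.0555 per year.
The ordinary-annuity PV formula values the stream one period before the first payment (period 9); discount that back 9 periods:
PV₀ = 7,700 × [1 − (1+r)^−18] / r × (1+r)^−9 = CHF 53,052.51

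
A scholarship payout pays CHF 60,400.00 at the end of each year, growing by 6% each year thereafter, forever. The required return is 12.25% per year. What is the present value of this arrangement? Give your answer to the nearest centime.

CHF 966,400.00

Periodic rate r = 0.1225 per year.
Growing perpetuity (Gordon): PV = PMT₁ / (r − g) = 60,400 / (r − 0.06) = CHF 966,400.00.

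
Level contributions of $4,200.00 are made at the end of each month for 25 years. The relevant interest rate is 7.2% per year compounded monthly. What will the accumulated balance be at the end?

$3,512,037.76

This is an ordinary annuity: 300 deposits of $4,200.00 at the end of each month.
Periodic rate r = 0.072/12 per month; n is counted in months.
FV = PMT × [((1+r)^n − 1)/r] = 4,200 × [(1+r)^300 − 1] / r = $3,512,037.76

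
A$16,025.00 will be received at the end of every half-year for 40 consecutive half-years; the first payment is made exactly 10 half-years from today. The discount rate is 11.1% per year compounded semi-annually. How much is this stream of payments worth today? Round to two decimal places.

Ordinary annuity of 40 payments, first payment at period 10.
Periodic rate r = 0.111/2 per half-year; n is counted in half-years.
The ordinary-annuity PV formula values the stream one period before the first payment (period 9); discount that back 9 periods:
PV₀ = 16,025 × [1 − (1+r)^−40] / r × (1+r)^−9 = A$157,107.76

A$157,107.76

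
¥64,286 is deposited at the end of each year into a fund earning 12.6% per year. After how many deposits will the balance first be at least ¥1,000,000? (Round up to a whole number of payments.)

Periodic rate r = 0.126 per year.
Ordinary annuity FV: 1,000,000 = 64,286 × [((1+r)^n − 1)/r].
(1+r)^n = 1 + 1,000,000 × r / 64,286, so n = ln(1 + 1,000,000·r/64,286) / ln(1+r) = 9.14.
Round up to a whole number of payments: n = 10.

10 payments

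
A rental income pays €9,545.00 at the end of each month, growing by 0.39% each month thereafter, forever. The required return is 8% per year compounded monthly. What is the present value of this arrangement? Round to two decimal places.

€3,450,000.00

Periodic rate r = 0.08/12 per month.
Growing perpetuity (Gordon): PV = PMT₁ / (r − g) = 9,545 / (r − 0.0039) = €3,450,000.00.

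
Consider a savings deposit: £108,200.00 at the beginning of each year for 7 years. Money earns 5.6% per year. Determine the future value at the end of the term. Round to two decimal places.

£947,450.65

This is an annuity due: 7 deposits of £108,200.00 at the beginning of each year.
Periodic rate r = 0.056 per year.
FV = PMT × [((1+r)^n − 1)/r] × (1+r) = 108,200 × [(1+r)^7 − 1] / r × (1+r) = £947,450.65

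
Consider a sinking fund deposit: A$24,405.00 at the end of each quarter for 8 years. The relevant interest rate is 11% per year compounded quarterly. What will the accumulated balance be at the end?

A$1,226,836.14

This is an ordinary annuity: 32 deposits of A$24,405.00 at the end of each quarter.
Periodic rate r = 0.11/4 per quarter; n is counted in quarters.
FV = PMT × [((1+r)^n − 1)/r] = 24,405 × [(1+r)^32 − 1] / r = A$1,226,836.14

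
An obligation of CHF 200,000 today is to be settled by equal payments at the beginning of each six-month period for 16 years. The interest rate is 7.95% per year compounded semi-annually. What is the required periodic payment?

Level annuity due; solve PV = PMT × [(1 − (1+r)^−n)/r] × (1+r) for PMT.
Periodic rate r = 0.0795/2 per half-year; n is counted in half-years.
With n = 32: PMT = 200,000 / ([(1 − (1+r)^−n)/r] × (1+r)) = CHF 10,727.70

CHF 10,727.70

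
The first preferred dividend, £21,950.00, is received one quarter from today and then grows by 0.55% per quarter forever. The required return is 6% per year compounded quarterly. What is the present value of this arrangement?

£2,310,526.32

Periodic rate r = 0.06/4 per quarter.
Growing perpetuity (Gordon): PV = PMT₁ / (r − g) = 21,950 / (r − 0.0055) = £2,310,526.32.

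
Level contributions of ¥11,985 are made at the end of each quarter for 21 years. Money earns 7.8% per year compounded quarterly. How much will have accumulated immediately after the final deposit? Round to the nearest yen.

This is an ordinary annuity: 84 deposits of ¥11,985 at the end of each quarter.
Periodic rate r = 0.078/4 per quarter; n is counted in quarters.
FV = PMT × [((1+r)^n − 1)/r] = 11,985 × [(1+r)^84 − 1] / r = ¥2,498,038

¥2,498,038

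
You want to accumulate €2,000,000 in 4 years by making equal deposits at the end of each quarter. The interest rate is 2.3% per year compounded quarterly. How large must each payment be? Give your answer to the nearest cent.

Level ordinary annuity; solve FV = PMT × [((1+r)^n − 1)/r] for PMT.
Periodic rate r = 0.023/4 per quarter; n is counted in quarters.
With n = 16: PMT = 2,000,000 / ([((1+r)^n − 1)/r]) = €119,696.93

€119,696.93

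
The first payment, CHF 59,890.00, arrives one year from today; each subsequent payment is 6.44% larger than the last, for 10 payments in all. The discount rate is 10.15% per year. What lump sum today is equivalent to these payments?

Periodic rate r = 0.1015 per year.
Growing ordinary annuity: PV = PMT₁ × [1 − ((1+g)/(1+r))^n] / (r − g) = 59,890 × [1 − ((1+0.0644)/(1+r))^10] / (r − 0.0644) = CHF 468,287.22.

CHF 468,287.22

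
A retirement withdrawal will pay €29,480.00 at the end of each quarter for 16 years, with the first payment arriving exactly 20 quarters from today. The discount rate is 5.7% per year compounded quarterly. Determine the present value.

Ordinary annuity of 64 payments, first payment at period 20.
Periodic rate r = 0.057/4 per quarter; n is counted in quarters.
The ordinary-annuity PV formula values the stream one period before the first payment (period 19); discount that back 19 periods:
PV₀ = 29,480 × [1 − (1+r)^−64] / r × (1+r)^−19 = €941,834.47

€941,834.47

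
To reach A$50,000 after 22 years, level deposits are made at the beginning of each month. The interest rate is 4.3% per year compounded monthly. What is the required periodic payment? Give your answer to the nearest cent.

Level annuity due; solve FV = PMT × [((1+r)^n − 1)/r] × (1+r) for PMT.
Periodic rate r = 0.043/12 per month; n is counted in months.
With n = 264: PMT = 50,000 / ([((1+r)^n − 1)/r] × (1+r)) = A$113.64

A$113.64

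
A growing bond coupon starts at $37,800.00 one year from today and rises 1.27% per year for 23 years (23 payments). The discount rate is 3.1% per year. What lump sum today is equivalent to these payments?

Periodic rate r = 0.031 per year.
Growing ordinary annuity: PV = PMT₁ × [1 − ((1+g)/(1+r))^n] / (r − g) = 37,800 × [1 − ((1+0.0127)/(1+r))^23] / (r − 0.0127) = $697,372.35.

$697,372.35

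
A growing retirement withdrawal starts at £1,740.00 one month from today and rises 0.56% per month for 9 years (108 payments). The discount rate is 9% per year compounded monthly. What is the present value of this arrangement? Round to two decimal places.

Periodic rate r = 0.09/12 per month; n is counted in months.
Growing ordinary annuity: PV = PMT₁ × [1 − ((1+g)/(1+r))^n] / (r − g) = 1,740 × [1 − ((1+0.0056)/(1+r))^108] / (r − 0.0056) = £168,896.61.

£168,896.61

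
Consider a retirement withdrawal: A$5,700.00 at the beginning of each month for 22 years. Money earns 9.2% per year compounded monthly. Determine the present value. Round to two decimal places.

A$649,425.35

This is an annuity due: 264 payments of A$5,700.00 at the beginning of each month.
Periodic rate r = 0.092/12 per month; n is counted in months.
PV = PMT × [(1 − (1+r)^−n)/r] × (1+r) = 5,700 × [1 − (1+r)^−264] / r × (1+r) = A$649,425.35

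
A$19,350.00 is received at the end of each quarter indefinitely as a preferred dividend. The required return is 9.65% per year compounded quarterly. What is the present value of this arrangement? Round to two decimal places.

Periodic rate r = 0.0965/4 per quarter.
Level perpetuity: PV = PMT / r = 19,350 / (0.0965/4) = A$802,072.54.

A$802,072.54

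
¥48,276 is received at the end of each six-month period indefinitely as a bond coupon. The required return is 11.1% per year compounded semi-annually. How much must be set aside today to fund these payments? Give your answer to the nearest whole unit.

¥869,838

Periodic rate r = 0.111/2 per half-year.
Level perpetuity: PV = PMT / r = 48,276 / (0.111/2) = ¥869,838.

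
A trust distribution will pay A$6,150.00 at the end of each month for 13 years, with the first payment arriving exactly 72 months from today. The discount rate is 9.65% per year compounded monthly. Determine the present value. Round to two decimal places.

Ordinary annuity of 156 payments, first payment at period 72.
Periodic rate r = 0.0965/12 per month; n is counted in months.
The ordinary-annuity PV formula values the stream one period before the first payment (period 71); discount that back 71 periods:
PV₀ = 6,150 × [1 − (1+r)^−156] / r × (1+r)^−71 = A$308,928.18

A$308,928.18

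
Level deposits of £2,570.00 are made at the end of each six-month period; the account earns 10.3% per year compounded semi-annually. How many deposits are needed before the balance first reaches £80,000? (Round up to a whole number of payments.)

20 payments

Periodic rate r = 0.103/2 per half-year; n is counted in half-years.
Ordinary annuity FV: 80,000 = 2,570 × [((1+r)^n − 1)/r].
(1+r)^n = 1 + 80,000 × r / 2,570, so n = ln(1 + 80,000·r/2,570) / ln(1+r) = 19.05.
Round up to a whole number of payments: n = 20.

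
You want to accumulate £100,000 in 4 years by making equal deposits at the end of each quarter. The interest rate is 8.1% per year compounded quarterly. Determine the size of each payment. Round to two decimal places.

£5,354.61

Level ordinary annuity; solve FV = PMT × [((1+r)^n − 1)/r] for PMT.
Periodic rate r = 0.081/4 per quarter; n is counted in quarters.
With n = 16: PMT = 100,000 / ([((1+r)^n − 1)/r]) = £5,354.61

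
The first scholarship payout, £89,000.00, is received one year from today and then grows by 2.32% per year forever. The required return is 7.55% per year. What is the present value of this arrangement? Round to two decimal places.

Periodic rate r = 0.0755 per year.
Growing perpetuity (Gordon): PV = PMT₁ / (r − g) = 89,000 / (r − 0.0232) = £1,701,720.84.

£1,701,720.84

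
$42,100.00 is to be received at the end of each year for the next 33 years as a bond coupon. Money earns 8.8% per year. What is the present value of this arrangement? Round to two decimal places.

This is an ordinary annuity: 33 payments of $42,100.00 at the end of each year.
Periodic rate r = 0.088 per year.
PV = PMT × [(1 − (1+r)^−n)/r] = 42,100 × [1 − (1+r)^−33] / r = $448,825.84

$448,825.84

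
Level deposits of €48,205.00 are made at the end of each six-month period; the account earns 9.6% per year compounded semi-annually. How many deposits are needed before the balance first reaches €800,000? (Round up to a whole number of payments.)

13 payments

Periodic rate r = 0.096/2 per half-year; n is counted in half-years.
Ordinary annuity FV: 800,000 = 48,205 × [((1+r)^n − 1)/r].
(1+r)^n = 1 + 800,000 × r / 48,205, so n = ln(1 + 800,000·r/48,205) / ln(1+r) = 12.50.
Round up to a whole number of payments: n = 13.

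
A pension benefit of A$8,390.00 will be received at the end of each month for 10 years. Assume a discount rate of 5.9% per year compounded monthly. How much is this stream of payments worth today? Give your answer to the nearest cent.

A$759,145.55

This is an ordinary annuity: 120 payments of A$8,390.00 at the end of each month.
Periodic rate r = 0.059/12 per month; n is counted in months.
PV = PMT × [(1 − (1+r)^−n)/r] = 8,390 × [1 − (1+r)^−120] / r = A$759,145.55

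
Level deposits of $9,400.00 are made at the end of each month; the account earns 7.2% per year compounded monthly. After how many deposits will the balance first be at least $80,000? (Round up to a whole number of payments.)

Periodic rate r = 0.072/12 per month; n is counted in months.
Ordinary annuity FV: 80,000 = 9,400 × [((1+r)^n − 1)/r].
(1+r)^n = 1 + 80,000 × r / 9,400, so n = ln(1 + 80,000·r/9,400) / ln(1+r) = 8.33.
Round up to a whole number of payments: n = 9.

9 payments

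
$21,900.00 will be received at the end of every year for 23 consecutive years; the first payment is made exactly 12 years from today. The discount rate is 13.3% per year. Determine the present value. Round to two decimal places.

Ordinary annuity of 23 payments, first payment at period 12.
Periodic rate r = 0.133 per year.
The ordinary-annuity PV formula values the stream one period before the first payment (period 11); discount that back 11 periods:
PV₀ = 21,900 × [1 − (1+r)^−23] / r × (1+r)^−11 = $39,333.77

$39,333.77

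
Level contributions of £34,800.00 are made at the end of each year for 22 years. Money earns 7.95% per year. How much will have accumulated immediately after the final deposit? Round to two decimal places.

£1,917,911.86

This is an ordinary annuity: 22 deposits of £34,800.00 at the end of each year.
Periodic rate r = 0.0795 per year.
FV = PMT × [((1+r)^n − 1)/r] = 34,800 × [(1+r)^22 − 1] / r = £1,917,911.86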